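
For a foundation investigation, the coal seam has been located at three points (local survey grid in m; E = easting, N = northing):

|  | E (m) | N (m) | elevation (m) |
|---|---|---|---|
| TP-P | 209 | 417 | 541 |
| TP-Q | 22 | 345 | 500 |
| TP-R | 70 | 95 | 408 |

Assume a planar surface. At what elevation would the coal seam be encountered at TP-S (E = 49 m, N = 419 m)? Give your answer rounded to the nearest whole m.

530 m

Let the plane be z = a·E + b·N + c.
TP-Q−TP-P: −187a − 72b = −41;  TP-R−TP-P: −139a − 322b = −133.
Solving gives a = 0.07222, b = 0.38187.
Then c = 541 − a·209 − b·417 = 366.67.
At (49, 419): z = 3.5 + 160.0 + 366.67 = 530.2 m.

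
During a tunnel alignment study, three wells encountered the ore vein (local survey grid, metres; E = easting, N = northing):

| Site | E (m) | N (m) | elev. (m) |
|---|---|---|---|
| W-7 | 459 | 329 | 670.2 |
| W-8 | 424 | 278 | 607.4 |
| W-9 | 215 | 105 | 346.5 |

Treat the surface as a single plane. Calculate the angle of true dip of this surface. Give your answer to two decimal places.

Two edge vectors: W-7→W-8 = (-35, -51, -62.8), W-7→W-9 = (-244, -224, -323.7).
Normal n = (W-7→W-8) × (W-7→W-9) = (2441.5, 3993.7, -4604).
So ∂z/∂E = −n_x/n_z = 0.53030 and ∂z/∂N = −n_y/n_z = 0.86744.
Gradient magnitude |∇z| = √(a² + b²) = √(0.28122 + 0.75245) = 1.01670.
True dip = arctan(1.01670) = 45.47°, dipping toward SSW (azimuth ≈ 211°).

45.47°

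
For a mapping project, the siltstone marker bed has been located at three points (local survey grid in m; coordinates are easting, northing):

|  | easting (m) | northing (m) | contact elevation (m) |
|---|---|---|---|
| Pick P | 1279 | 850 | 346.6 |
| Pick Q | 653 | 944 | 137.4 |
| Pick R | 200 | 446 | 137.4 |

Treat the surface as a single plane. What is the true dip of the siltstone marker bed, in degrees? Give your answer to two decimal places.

21.68°

Let the plane be z = a·easting + b·northing + c.
Pick Q−Pick P: −626a + 94b = −209.2;  Pick R−Pick P: −1079a − 404b = −209.2.
Solving gives a = 0.29402, b = −0.26746.
Gradient magnitude |∇z| = √(a² + b²) = √(0.08645 + 0.07153) = 0.39747.
True dip = arctan(0.39747) = 21.68°, dipping toward NW (azimuth ≈ 312°).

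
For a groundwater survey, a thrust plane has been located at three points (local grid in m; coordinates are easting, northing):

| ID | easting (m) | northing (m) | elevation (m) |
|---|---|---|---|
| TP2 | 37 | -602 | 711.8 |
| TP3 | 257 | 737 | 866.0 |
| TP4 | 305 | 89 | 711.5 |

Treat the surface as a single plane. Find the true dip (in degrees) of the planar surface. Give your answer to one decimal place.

Let the plane be z = a·easting + b·northing + c.
TP3−TP2: 220a + 1339b = 154.2;  TP4−TP2: 268a + 691b = −0.3.
Solving gives a = −0.51711, b = 0.20012.
Gradient magnitude |∇z| = √(a² + b²) = √(0.26740 + 0.04005) = 0.55448.
True dip = arctan(0.55448) = 29.0°, dipping toward ESE (azimuth ≈ 111°).

29.0°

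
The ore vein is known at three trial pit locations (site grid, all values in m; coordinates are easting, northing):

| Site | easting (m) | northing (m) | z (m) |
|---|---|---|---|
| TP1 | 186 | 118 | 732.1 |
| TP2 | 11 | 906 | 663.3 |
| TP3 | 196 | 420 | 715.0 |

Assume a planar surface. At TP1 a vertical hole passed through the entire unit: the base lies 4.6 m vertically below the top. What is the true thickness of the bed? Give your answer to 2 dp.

4.56 m

Two edge vectors: TP1→TP2 = (-175, 788, -68.8), TP1→TP3 = (10, 302, -17.1).
Normal n = (TP1→TP2) × (TP1→TP3) = (7302.8, -3680.5, -60730).
So ∂z/∂easting = −n_x/n_z = 0.12025 and ∂z/∂northing = −n_y/n_z = −0.06060.
|∇z| = √(a²+b²) = 0.13466, so dip δ = arctan(0.13466) = 7.67°.
True thickness = vertical thickness × cos δ = 4.6 × cos 7.67° = 4.56 m.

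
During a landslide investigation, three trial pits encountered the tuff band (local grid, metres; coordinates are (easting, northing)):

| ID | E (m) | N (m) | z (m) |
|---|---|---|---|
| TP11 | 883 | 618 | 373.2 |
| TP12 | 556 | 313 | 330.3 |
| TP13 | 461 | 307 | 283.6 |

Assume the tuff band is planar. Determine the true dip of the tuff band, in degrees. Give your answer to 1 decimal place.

33.6°

Two edge vectors: TP11→TP12 = (-327, -305, -42.9), TP11→TP13 = (-422, -311, -89.6).
Normal n = (TP11→TP12) × (TP11→TP13) = (13986.1, -11195.4, -27013).
So ∂z/∂E = −n_x/n_z = 0.51775 and ∂z/∂N = −n_y/n_z = −0.41444.
Gradient magnitude |∇z| = √(a² + b²) = √(0.26807 + 0.17176) = 0.66320.
True dip = arctan(0.66320) = 33.6°, dipping toward NW (azimuth ≈ 309°).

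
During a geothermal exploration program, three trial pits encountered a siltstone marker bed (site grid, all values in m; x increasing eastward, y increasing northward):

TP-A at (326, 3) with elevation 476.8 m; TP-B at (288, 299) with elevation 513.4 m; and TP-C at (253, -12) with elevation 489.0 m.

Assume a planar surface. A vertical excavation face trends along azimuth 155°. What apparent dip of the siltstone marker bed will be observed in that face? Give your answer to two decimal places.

Two edge vectors: TP-A→TP-B = (-38, 296, 36.6), TP-A→TP-C = (-73, -15, 12.2).
Normal n = (TP-A→TP-B) × (TP-A→TP-C) = (4160.2, -2208.2, 22178).
So ∂z/∂x = −n_x/n_z = −0.18758 and ∂z/∂y = −n_y/n_z = 0.09957.
Unit vector along 155° is (sin 155°, cos 155°) = (0.4226, -0.9063).
Slope in that direction = a·(0.4226) + b·(-0.9063) = −0.16951.
Apparent dip = arctan|0.16951| = 9.62° (true dip is 12.0°, so apparent ≤ true as expected).

9.62°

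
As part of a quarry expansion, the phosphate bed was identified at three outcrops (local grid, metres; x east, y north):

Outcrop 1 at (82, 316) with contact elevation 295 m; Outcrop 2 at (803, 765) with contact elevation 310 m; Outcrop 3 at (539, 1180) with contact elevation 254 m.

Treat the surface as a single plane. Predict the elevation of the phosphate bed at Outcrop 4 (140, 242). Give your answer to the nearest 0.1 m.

305.8 m

Two edge vectors: Outcrop 1→Outcrop 2 = (721, 449, 15), Outcrop 1→Outcrop 3 = (457, 864, -41).
Normal n = (Outcrop 1→Outcrop 2) × (Outcrop 1→Outcrop 3) = (-31369, 36416, 417751).
So ∂z/∂x = −n_x/n_z = 0.075090 and ∂z/∂y = −n_y/n_z = −0.087172.
Intercept c from Outcrop 1: 295 − 6.16 + 27.55 = 316.39.
At (140, 242): z = 10.5 − 21.1 + 316.39 = 305.8 m.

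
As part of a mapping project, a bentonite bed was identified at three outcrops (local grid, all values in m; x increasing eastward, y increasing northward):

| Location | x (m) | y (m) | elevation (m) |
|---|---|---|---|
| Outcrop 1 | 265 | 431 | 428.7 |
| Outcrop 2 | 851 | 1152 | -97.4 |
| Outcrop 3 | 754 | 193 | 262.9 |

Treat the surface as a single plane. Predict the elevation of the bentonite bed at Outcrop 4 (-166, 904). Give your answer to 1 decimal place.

Let the plane be z = a·x + b·y + c.
Outcrop 2−Outcrop 1: 586a + 721b = −526.1;  Outcrop 3−Outcrop 1: 489a − 238b = −165.8.
Solving gives a = −0.497429, b = −0.325390.
Then c = 428.7 − a·265 − b·431 = 700.76.
At (-166, 904): z = 82.6 − 294.2 + 700.76 = 489.2 m.

489.2 m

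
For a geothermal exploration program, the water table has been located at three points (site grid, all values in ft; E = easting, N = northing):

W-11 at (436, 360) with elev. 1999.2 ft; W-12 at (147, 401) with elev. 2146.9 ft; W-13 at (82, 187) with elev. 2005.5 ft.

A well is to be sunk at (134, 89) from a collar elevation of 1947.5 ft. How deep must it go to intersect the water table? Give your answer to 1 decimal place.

Two edge vectors: W-11→W-12 = (-289, 41, 147.7), W-11→W-13 = (-354, -173, 6.3).
Normal n = (W-11→W-12) × (W-11→W-13) = (25810.4, -50465.1, 64511).
So ∂z/∂E = −n_x/n_z = −0.40009 and ∂z/∂N = −n_y/n_z = 0.78227.
Intercept c from W-11: 1999.2 + 174.44 − 281.62 = 1892.02.
At (134, 89): z_contact = −53.61 + 69.62 + 1892.02 = 1908.03 ft.
Depth below ground = 1947.5 − 1908.03 = 39.5 ft.

39.5 ft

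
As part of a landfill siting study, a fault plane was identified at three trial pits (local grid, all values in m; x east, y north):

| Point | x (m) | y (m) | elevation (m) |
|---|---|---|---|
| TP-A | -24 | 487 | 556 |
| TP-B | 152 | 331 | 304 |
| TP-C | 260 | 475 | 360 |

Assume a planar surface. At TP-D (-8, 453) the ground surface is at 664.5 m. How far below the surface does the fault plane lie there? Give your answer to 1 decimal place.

Two edge vectors: TP-A→TP-B = (176, -156, -252), TP-A→TP-C = (284, -12, -196).
Normal n = (TP-A→TP-B) × (TP-A→TP-C) = (27552, -37072, 42192).
So ∂z/∂x = −n_x/n_z = −0.65301 and ∂z/∂y = −n_y/n_z = 0.87865.
Intercept c from TP-A: 556 − 15.67 − 427.90 = 112.43.
At (-8, 453): z_contact = 5.22 + 398.03 + 112.43 = 515.68 m.
Depth below ground = 664.5 − 515.68 = 148.8 m.

148.8 m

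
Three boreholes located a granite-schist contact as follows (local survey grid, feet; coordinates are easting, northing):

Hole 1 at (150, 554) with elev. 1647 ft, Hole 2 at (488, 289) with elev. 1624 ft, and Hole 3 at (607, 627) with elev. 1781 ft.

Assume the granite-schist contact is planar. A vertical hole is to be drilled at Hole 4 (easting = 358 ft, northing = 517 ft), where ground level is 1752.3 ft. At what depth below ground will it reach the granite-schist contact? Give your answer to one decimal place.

71.2 ft

Two edge vectors: Hole 1→Hole 2 = (338, -265, -23), Hole 1→Hole 3 = (457, 73, 134).
Normal n = (Hole 1→Hole 2) × (Hole 1→Hole 3) = (-33831, -55803, 145779).
So ∂z/∂easting = −n_x/n_z = 0.23207 and ∂z/∂northing = −n_y/n_z = 0.38279.
Intercept c from Hole 1: 1647 − 34.81 − 212.07 = 1400.12.
At (358, 517): z_contact = 83.08 + 197.90 + 1400.12 = 1681.11 ft.
Depth below ground = 1752.3 − 1681.11 = 71.2 ft.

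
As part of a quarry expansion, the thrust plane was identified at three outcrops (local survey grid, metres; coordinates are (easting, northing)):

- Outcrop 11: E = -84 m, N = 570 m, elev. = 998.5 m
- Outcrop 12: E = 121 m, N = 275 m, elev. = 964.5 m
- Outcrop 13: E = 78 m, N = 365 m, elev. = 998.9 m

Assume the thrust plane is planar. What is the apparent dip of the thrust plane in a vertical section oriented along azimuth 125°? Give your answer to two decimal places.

24.27°

Two edge vectors: Outcrop 11→Outcrop 12 = (205, -295, -34), Outcrop 11→Outcrop 13 = (162, -205, 0.4).
Normal n = (Outcrop 11→Outcrop 12) × (Outcrop 11→Outcrop 13) = (-7088, -5590, 5765).
So ∂z/∂E = −n_x/n_z = 1.22949 and ∂z/∂N = −n_y/n_z = 0.96964.
Unit vector along 125° is (sin 125°, cos 125°) = (0.8192, -0.5736).
Slope in that direction = a·(0.8192) + b·(-0.5736) = 0.45097.
Apparent dip = arctan|0.45097| = 24.27° (true dip is 57.4°, so apparent ≤ true as expected).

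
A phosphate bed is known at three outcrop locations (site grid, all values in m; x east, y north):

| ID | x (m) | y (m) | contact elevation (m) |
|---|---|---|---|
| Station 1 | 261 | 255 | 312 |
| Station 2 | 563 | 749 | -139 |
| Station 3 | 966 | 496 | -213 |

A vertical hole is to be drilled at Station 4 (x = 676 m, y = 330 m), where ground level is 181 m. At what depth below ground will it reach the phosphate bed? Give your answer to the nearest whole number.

Two edge vectors: Station 1→Station 2 = (302, 494, -451), Station 1→Station 3 = (705, 241, -525).
Normal n = (Station 1→Station 2) × (Station 1→Station 3) = (-150659, -159405, -275488).
So ∂z/∂x = −n_x/n_z = −0.54688 and ∂z/∂y = −n_y/n_z = −0.57863.
Intercept c from Station 1: 312 + 142.74 + 147.55 = 602.29.
At (676, 330): z_contact = −369.7 − 190.9 + 602.29 = 41.6 m.
Depth below ground = 181 − 41.6 = 139 m.

139 m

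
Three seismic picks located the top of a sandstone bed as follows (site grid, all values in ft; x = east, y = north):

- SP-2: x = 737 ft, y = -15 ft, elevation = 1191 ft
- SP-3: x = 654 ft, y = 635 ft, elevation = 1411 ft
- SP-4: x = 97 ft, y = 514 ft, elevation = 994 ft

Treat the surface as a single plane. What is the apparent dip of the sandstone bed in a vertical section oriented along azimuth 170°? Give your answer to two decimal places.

16.80°

Let the plane be z = a·x + b·y + c.
SP-3−SP-2: −83a + 650b = 220;  SP-4−SP-2: −640a + 529b = −197.
Solving gives a = 0.65691, b = 0.42234.
Unit vector along 170° is (sin 170°, cos 170°) = (0.1736, -0.9848).
Slope in that direction = a·(0.1736) + b·(-0.9848) = −0.30186.
Apparent dip = arctan|0.30186| = 16.80° (true dip is 38.0°, so apparent ≤ true as expected).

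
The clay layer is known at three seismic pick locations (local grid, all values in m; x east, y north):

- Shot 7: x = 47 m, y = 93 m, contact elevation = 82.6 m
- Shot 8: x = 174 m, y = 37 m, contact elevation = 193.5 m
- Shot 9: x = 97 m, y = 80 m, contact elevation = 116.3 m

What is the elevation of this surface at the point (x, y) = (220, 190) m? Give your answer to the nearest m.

Two edge vectors: Shot 7→Shot 8 = (127, -56, 110.9), Shot 7→Shot 9 = (50, -13, 33.7).
Normal n = (Shot 7→Shot 8) × (Shot 7→Shot 9) = (-445.5, 1265.1, 1149).
So ∂z/∂x = −n_x/n_z = 0.38773 and ∂z/∂y = −n_y/n_z = −1.10104.
Intercept c from Shot 7: 82.6 − 18.22 + 102.40 = 166.77.
At (220, 190): z = 85.3 − 209.2 + 166.77 = 42.9 m.

43 m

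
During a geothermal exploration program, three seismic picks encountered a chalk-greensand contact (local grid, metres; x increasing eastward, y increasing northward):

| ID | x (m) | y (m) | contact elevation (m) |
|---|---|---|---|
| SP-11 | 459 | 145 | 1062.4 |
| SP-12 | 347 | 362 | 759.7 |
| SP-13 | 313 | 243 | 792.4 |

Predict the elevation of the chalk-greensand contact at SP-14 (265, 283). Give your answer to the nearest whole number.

Let the plane be z = a·x + b·y + c.
SP-12−SP-11: −112a + 217b = −302.7;  SP-13−SP-11: −146a + 98b = −270.
Solving gives a = 1.39696, b = −0.67392.
Then c = 1062.4 − a·459 − b·145 = 518.92.
At (265, 283): z = 370.2 − 190.7 + 518.92 = 698.4 m.

698 m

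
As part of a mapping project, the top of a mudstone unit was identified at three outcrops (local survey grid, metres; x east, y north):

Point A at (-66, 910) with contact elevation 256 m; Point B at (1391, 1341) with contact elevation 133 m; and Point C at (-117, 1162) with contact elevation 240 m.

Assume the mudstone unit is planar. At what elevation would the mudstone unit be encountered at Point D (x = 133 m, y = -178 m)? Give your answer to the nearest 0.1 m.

326.4 m

Let the plane be z = a·x + b·y + c.
Point B−Point A: 1457a + 431b = −123;  Point C−Point A: −51a + 252b = −16.
Solving gives a = −0.061931, b = −0.076026.
Then c = 256 − a·-66 − b·910 = 321.10.
At (133, -178): z = −8.2 + 13.5 + 321.10 = 326.4 m.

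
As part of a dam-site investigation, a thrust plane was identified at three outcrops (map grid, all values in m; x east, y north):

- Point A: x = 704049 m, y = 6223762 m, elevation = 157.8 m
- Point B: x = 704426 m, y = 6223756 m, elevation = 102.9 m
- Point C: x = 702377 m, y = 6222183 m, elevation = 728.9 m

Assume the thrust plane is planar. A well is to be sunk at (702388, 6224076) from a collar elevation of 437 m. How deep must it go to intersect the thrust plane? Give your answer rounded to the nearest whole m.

Two edge vectors: Point A→Point B = (377, -6, -54.9), Point A→Point C = (-1672, -1579, 571.1).
Normal n = (Point A→Point B) × (Point A→Point C) = (-90113.7, -123511.9, -605315).
So ∂z/∂x = −n_x/n_z = −0.14887075 and ∂z/∂y = −n_y/n_z = −0.20404566.
Intercept c from Point A: 157.8 + 104812.30 + 1269931.64 = 1374901.74.
At (702388, 6224076): z_contact = −104565.0 − 1269995.7 + 1374901.74 = 341.0 m.
Depth below ground = 437 − 341.0 = 96 m.

96 m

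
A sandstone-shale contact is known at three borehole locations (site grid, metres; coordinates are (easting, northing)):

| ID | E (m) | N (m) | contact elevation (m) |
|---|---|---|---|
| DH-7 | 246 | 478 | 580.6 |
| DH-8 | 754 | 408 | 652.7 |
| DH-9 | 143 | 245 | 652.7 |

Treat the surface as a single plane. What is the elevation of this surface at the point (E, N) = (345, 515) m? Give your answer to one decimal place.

Two edge vectors: DH-7→DH-8 = (508, -70, 72.1), DH-7→DH-9 = (-103, -233, 72.1).
Normal n = (DH-7→DH-8) × (DH-7→DH-9) = (11752.3, -44053.1, -125574).
So ∂z/∂E = −n_x/n_z = 0.09359 and ∂z/∂N = −n_y/n_z = −0.35081.
Intercept c from DH-7: 580.6 − 23.02 + 167.69 = 725.27.
At (345, 515): z = 32.3 − 180.7 + 725.27 = 576.9 m.

576.9 m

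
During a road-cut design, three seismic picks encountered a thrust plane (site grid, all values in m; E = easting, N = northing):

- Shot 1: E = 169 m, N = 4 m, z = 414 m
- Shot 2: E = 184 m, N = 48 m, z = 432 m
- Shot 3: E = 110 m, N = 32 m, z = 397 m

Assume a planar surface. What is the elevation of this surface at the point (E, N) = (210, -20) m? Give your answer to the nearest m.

425 m

Two edge vectors: Shot 1→Shot 2 = (15, 44, 18), Shot 1→Shot 3 = (-59, 28, -17).
Normal n = (Shot 1→Shot 2) × (Shot 1→Shot 3) = (-1252, -807, 3016).
So ∂z/∂E = −n_x/n_z = 0.41512 and ∂z/∂N = −n_y/n_z = 0.26757.
Intercept c from Shot 1: 414 − 70.16 − 1.07 = 342.77.
At (210, -20): z = 87.2 − 5.4 + 342.77 = 424.6 m.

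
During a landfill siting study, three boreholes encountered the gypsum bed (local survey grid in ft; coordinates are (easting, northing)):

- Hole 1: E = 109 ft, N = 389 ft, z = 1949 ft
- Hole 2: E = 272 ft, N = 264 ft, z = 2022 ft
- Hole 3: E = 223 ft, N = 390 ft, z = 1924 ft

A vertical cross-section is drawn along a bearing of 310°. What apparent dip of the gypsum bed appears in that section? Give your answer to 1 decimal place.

21.3°

Let the plane be z = a·E + b·N + c.
Hole 2−Hole 1: 163a − 125b = 73;  Hole 3−Hole 1: 114a + 1b = −25.
Solving gives a = −0.21175, b = −0.86013.
Unit vector along 310° is (sin 310°, cos 310°) = (-0.7660, 0.6428).
Slope in that direction = a·(-0.7660) + b·(0.6428) = −0.39067.
Apparent dip = arctan|0.39067| = 21.3° (true dip is 41.5°, so apparent ≤ true as expected).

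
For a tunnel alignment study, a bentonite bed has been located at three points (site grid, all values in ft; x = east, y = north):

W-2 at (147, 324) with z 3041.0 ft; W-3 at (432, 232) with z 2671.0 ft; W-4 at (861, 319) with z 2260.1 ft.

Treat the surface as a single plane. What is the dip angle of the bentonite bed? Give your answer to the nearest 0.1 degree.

51.7°

Let the plane be z = a·x + b·y + c.
W-3−W-2: 285a − 92b = −370;  W-4−W-2: 714a − 5b = −780.9.
Solving gives a = −1.08916, b = 0.64771.
Gradient magnitude |∇z| = √(a² + b²) = √(1.18627 + 0.41952) = 1.26720.
True dip = arctan(1.26720) = 51.7°, dipping toward ESE (azimuth ≈ 121°).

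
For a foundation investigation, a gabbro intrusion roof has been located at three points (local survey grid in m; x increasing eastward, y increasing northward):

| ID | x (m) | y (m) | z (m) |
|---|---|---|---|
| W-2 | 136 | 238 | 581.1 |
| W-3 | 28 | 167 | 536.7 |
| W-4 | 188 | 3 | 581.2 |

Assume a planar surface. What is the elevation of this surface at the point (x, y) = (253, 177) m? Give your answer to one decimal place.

618.3 m

Two edge vectors: W-2→W-3 = (-108, -71, -44.4), W-2→W-4 = (52, -235, 0.1).
Normal n = (W-2→W-3) × (W-2→W-4) = (-10441.1, -2298, 29072).
So ∂z/∂x = −n_x/n_z = 0.35915 and ∂z/∂y = −n_y/n_z = 0.07905.
Intercept c from W-2: 581.1 − 48.84 − 18.81 = 513.44.
At (253, 177): z = 90.9 + 14.0 + 513.44 = 618.3 m.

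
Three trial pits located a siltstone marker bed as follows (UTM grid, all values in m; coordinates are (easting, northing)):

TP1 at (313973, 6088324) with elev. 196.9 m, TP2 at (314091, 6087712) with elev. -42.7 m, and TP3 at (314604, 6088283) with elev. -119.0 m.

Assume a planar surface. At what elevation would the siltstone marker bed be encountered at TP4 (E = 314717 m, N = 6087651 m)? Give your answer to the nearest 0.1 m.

Let the plane be z = a·E + b·N + c.
TP2−TP1: 118a − 612b = −239.6;  TP3−TP1: 631a − 41b = −315.9.
Solving gives a = −0.481224334, b = 0.298718184.
Then c = 196.9 − a·313973 − b·6088324 = −1667404.74.
At (314717, 6087651): z = −151449.5 + 1818492.1 − 1667404.74 = -362.2 m.

-362.2 m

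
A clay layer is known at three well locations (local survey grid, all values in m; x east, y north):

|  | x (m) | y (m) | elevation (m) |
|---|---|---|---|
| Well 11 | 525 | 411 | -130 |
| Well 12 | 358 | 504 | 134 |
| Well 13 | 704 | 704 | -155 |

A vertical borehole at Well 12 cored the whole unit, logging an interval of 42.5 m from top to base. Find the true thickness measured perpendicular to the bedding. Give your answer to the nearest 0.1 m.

Let the plane be z = a·x + b·y + c.
Well 12−Well 11: −167a + 93b = 264;  Well 13−Well 11: 179a + 293b = −25.
Solving gives a = −1.21500, b = 0.65694.
|∇z| = √(a²+b²) = 1.38123, so dip δ = arctan(1.38123) = 54.10°.
True thickness = vertical thickness × cos δ = 42.5 × cos 54.10° = 24.9 m.

24.9 m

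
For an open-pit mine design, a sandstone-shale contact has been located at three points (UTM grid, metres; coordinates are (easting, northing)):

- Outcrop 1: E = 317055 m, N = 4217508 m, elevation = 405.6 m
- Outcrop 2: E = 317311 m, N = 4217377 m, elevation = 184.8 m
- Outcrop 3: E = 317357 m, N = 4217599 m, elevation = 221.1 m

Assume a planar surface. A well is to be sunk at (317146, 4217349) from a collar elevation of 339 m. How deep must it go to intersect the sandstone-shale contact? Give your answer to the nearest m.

Let the plane be z = a·E + b·N + c.
Outcrop 2−Outcrop 1: 256a − 131b = −220.8;  Outcrop 3−Outcrop 1: 302a + 91b = −184.5.
Solving gives a = −0.70416335, b = 0.30942124.
Then c = 405.6 − a·317055 − b·4217508 = −1081322.42.
At (317146, 4217349): z_contact = −223322.6 + 1304937.3 − 1081322.42 = 292.3 m.
Depth below ground = 339 − 292.3 = 47 m.

47 m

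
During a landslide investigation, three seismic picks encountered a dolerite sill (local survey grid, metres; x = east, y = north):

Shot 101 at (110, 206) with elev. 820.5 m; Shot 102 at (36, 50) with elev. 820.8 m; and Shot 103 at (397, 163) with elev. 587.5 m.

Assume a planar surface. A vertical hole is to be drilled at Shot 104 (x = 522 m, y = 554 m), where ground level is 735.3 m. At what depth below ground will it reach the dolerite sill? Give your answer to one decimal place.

Two edge vectors: Shot 101→Shot 102 = (-74, -156, 0.3), Shot 101→Shot 103 = (287, -43, -233).
Normal n = (Shot 101→Shot 102) × (Shot 101→Shot 103) = (36360.9, -17155.9, 47954).
So ∂z/∂x = −n_x/n_z = −0.75825 and ∂z/∂y = −n_y/n_z = 0.35776.
Intercept c from Shot 101: 820.5 + 83.41 − 73.70 = 830.21.
At (522, 554): z_contact = −395.80 + 198.20 + 830.21 = 632.60 m.
Depth below ground = 735.3 − 632.60 = 102.7 m.

102.7 m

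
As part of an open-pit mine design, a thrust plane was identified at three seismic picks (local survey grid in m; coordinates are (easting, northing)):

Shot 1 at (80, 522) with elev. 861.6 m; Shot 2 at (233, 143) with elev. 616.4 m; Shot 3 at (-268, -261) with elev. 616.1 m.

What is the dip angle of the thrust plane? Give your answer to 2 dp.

32.08°

Two edge vectors: Shot 1→Shot 2 = (153, -379, -245.2), Shot 1→Shot 3 = (-348, -783, -245.5).
Normal n = (Shot 1→Shot 2) × (Shot 1→Shot 3) = (-98947.1, 122891.1, -251691).
So ∂z/∂E = −n_x/n_z = −0.39313 and ∂z/∂N = −n_y/n_z = 0.48826.
Gradient magnitude |∇z| = √(a² + b²) = √(0.15455 + 0.23840) = 0.62686.
True dip = arctan(0.62686) = 32.08°, dipping toward SE (azimuth ≈ 141°).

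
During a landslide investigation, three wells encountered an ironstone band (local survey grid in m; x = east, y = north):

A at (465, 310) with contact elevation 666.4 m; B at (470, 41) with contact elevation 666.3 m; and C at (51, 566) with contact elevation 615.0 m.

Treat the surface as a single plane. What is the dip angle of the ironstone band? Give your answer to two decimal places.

Two edge vectors: A→B = (5, -269, -0.1), A→C = (-414, 256, -51.4).
Normal n = (A→B) × (A→C) = (13852.2, 298.4, -110086).
So ∂z/∂x = −n_x/n_z = 0.12583 and ∂z/∂y = −n_y/n_z = 0.00271.
Gradient magnitude |∇z| = √(a² + b²) = √(0.01583 + 0.00001) = 0.12586.
True dip = arctan(0.12586) = 7.17°, dipping toward W (azimuth ≈ 269°).

7.17°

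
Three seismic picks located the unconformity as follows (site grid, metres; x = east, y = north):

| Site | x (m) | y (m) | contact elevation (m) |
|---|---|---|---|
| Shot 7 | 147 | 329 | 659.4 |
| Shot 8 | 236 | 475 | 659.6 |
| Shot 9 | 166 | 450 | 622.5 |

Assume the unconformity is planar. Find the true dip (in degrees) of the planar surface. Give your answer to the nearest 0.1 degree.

38.4°

Two edge vectors: Shot 7→Shot 8 = (89, 146, 0.2), Shot 7→Shot 9 = (19, 121, -36.9).
Normal n = (Shot 7→Shot 8) × (Shot 7→Shot 9) = (-5411.6, 3287.9, 7995).
So ∂z/∂x = −n_x/n_z = 0.67687 and ∂z/∂y = −n_y/n_z = −0.41124.
Gradient magnitude |∇z| = √(a² + b²) = √(0.45816 + 0.16912) = 0.79201.
True dip = arctan(0.79201) = 38.4°, dipping toward WNW (azimuth ≈ 301°).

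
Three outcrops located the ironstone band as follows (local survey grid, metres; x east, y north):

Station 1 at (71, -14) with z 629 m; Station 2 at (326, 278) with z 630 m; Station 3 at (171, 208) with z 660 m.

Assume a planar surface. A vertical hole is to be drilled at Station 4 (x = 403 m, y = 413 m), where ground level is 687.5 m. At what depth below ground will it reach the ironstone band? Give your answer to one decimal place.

43.9 m

Let the plane be z = a·x + b·y + c.
Station 2−Station 1: 255a + 292b = 1;  Station 3−Station 1: 100a + 222b = 31.
Solving gives a = −0.32215, b = 0.28475.
Then c = 629 − a·71 − b·-14 = 655.86.
At (403, 413): z_contact = −129.82 + 117.60 + 655.86 = 643.64 m.
Depth below ground = 687.5 − 643.64 = 43.9 m.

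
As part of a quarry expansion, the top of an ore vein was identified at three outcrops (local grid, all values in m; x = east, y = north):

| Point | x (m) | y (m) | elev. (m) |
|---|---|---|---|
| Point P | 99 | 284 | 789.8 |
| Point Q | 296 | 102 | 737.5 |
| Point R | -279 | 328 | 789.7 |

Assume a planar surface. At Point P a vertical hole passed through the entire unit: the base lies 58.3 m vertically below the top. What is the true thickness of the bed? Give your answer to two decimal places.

55.34 m

Two edge vectors: Point P→Point Q = (197, -182, -52.3), Point P→Point R = (-378, 44, -0.1).
Normal n = (Point P→Point Q) × (Point P→Point R) = (2319.4, 19789.1, -60128).
So ∂z/∂x = −n_x/n_z = 0.03857 and ∂z/∂y = −n_y/n_z = 0.32912.
|∇z| = √(a²+b²) = 0.33137, so dip δ = arctan(0.33137) = 18.33°.
True thickness = vertical thickness × cos δ = 58.3 × cos 18.33° = 55.34 m.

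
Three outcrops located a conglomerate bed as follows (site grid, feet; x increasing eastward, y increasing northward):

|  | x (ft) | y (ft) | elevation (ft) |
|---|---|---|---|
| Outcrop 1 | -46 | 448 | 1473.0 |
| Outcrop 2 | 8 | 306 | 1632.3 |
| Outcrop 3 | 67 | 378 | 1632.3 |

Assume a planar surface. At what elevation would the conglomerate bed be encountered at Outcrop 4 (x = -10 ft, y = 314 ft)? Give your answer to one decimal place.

1609.3 ft

Two edge vectors: Outcrop 1→Outcrop 2 = (54, -142, 159.3), Outcrop 1→Outcrop 3 = (113, -70, 159.3).
Normal n = (Outcrop 1→Outcrop 2) × (Outcrop 1→Outcrop 3) = (-11469.6, 9398.7, 12266).
So ∂z/∂x = −n_x/n_z = 0.93507 and ∂z/∂y = −n_y/n_z = −0.76624.
Intercept c from Outcrop 1: 1473 + 43.01 + 343.28 = 1859.29.
At (-10, 314): z = −9.4 − 240.6 + 1859.29 = 1609.3 ft.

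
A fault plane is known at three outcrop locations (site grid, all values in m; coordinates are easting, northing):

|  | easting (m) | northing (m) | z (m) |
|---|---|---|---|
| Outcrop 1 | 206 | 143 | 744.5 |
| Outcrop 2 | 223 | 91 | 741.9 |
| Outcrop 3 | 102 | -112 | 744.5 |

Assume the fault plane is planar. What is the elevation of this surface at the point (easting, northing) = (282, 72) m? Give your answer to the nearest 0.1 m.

737.4 m

Let the plane be z = a·easting + b·northing + c.
Outcrop 2−Outcrop 1: 17a − 52b = −2.6;  Outcrop 3−Outcrop 1: −104a − 255b = 0.
Solving gives a = −0.06805, b = 0.02775.
Then c = 744.5 − a·206 − b·143 = 754.55.
At (282, 72): z = −19.2 + 2.0 + 754.55 = 737.4 m.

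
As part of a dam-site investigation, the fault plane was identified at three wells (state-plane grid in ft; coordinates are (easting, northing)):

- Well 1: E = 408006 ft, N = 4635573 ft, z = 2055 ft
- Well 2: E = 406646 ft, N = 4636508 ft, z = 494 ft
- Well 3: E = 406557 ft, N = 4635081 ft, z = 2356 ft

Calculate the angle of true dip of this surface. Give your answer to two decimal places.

53.30°

Let the plane be z = a·E + b·N + c.
Well 2−Well 1: −1360a + 935b = −1561;  Well 3−Well 1: −1449a − 492b = 301.
Solving gives a = 0.24041, b = −1.31983.
Gradient magnitude |∇z| = √(a² + b²) = √(0.05780 + 1.74195) = 1.34155.
True dip = arctan(1.34155) = 53.30°, dipping toward N (azimuth ≈ 350°).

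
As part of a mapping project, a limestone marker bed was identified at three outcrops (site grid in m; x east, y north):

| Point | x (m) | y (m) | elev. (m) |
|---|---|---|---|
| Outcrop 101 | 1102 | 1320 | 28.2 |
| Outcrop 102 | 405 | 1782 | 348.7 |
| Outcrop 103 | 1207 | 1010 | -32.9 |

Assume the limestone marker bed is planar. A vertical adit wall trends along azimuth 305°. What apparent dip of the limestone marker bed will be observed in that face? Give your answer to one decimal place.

20.7°

Let the plane be z = a·x + b·y + c.
Outcrop 102−Outcrop 101: −697a + 462b = 320.5;  Outcrop 103−Outcrop 101: 105a − 310b = −61.1.
Solving gives a = −0.42449, b = 0.05332.
Unit vector along 305° is (sin 305°, cos 305°) = (-0.8192, 0.5736).
Slope in that direction = a·(-0.8192) + b·(0.5736) = 0.37830.
Apparent dip = arctan|0.37830| = 20.7° (true dip is 23.2°, so apparent ≤ true as expected).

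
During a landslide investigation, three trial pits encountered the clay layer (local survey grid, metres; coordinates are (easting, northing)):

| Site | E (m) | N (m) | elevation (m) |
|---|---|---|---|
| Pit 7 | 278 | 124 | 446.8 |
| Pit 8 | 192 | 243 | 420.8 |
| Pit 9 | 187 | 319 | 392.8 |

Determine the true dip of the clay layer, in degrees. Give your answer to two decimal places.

24.05°

Let the plane be z = a·E + b·N + c.
Pit 8−Pit 7: −86a + 119b = −26;  Pit 9−Pit 7: −91a + 195b = −54.
Solving gives a = −0.22824, b = −0.38344.
Gradient magnitude |∇z| = √(a² + b²) = √(0.05210 + 0.14702) = 0.44623.
True dip = arctan(0.44623) = 24.05°, dipping toward NNE (azimuth ≈ 031°).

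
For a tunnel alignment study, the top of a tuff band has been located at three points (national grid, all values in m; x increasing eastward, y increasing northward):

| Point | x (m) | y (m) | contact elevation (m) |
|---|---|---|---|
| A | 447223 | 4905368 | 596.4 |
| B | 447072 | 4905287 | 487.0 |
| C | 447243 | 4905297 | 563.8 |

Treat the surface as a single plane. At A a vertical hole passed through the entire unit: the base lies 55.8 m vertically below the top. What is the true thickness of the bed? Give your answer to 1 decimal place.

45.5 m

Let the plane be z = a·x + b·y + c.
B−A: −151a − 81b = −109.4;  C−A: 20a − 71b = −32.6.
Solving gives a = 0.41543, b = 0.57618.
|∇z| = √(a²+b²) = 0.71032, so dip δ = arctan(0.71032) = 35.39°.
True thickness = vertical thickness × cos δ = 55.8 × cos 35.39° = 45.5 m.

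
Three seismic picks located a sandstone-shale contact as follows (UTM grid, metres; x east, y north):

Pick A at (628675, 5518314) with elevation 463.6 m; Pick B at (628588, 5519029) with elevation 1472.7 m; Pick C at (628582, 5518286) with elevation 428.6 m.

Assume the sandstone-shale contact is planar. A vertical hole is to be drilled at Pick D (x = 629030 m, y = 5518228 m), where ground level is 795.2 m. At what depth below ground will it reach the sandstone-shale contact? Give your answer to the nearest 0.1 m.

Two edge vectors: Pick A→Pick B = (-87, 715, 1009.1), Pick A→Pick C = (-93, -28, -35).
Normal n = (Pick A→Pick B) × (Pick A→Pick C) = (3229.8, -96891.3, 68931).
So ∂z/∂x = −n_x/n_z = −0.046855551 and ∂z/∂y = −n_y/n_z = 1.405627366.
Intercept c from Pick A: 463.6 + 29456.91 − 7756693.18 = −7726772.66.
At (629030, 5518228): z_contact = −29473.55 + 7756572.29 − 7726772.66 = 326.08 m.
Depth below ground = 795.2 − 326.08 = 469.1 m.

469.1 m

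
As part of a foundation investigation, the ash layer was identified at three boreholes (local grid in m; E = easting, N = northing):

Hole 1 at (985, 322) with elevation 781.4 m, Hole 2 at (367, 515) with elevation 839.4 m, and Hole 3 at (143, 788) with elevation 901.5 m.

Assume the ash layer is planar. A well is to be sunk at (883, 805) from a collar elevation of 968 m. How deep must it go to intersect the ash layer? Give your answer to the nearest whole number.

86 m

Let the plane be z = a·E + b·N + c.
Hole 2−Hole 1: −618a + 193b = 58;  Hole 3−Hole 1: −842a + 466b = 120.1.
Solving gives a = −0.03067, b = 0.20231.
Then c = 781.4 − a·985 − b·322 = 746.47.
At (883, 805): z_contact = −27.1 + 162.9 + 746.47 = 882.2 m.
Depth below ground = 968 − 882.2 = 86 m.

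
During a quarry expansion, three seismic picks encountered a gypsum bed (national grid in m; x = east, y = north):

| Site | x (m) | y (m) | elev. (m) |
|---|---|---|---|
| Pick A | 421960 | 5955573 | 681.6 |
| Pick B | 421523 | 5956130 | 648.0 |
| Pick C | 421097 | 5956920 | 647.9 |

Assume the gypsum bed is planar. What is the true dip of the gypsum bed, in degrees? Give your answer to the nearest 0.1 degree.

Let the plane be z = a·x + b·y + c.
Pick B−Pick A: −437a + 557b = −33.6;  Pick C−Pick A: −863a + 1347b = −33.7.
Solving gives a = 0.24538, b = 0.13219.
Gradient magnitude |∇z| = √(a² + b²) = √(0.06021 + 0.01747) = 0.27872.
True dip = arctan(0.27872) = 15.6°, dipping toward WSW (azimuth ≈ 242°).

15.6°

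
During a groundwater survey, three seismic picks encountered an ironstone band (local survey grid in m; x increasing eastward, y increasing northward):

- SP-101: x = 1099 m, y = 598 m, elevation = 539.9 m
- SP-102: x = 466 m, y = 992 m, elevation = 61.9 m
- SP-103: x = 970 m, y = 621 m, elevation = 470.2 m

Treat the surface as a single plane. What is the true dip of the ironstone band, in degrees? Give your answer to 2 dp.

Two edge vectors: SP-101→SP-102 = (-633, 394, -478), SP-101→SP-103 = (-129, 23, -69.7).
Normal n = (SP-101→SP-102) × (SP-101→SP-103) = (-16467.8, 17541.9, 36267).
So ∂z/∂x = −n_x/n_z = 0.45407 and ∂z/∂y = −n_y/n_z = −0.48369.
Gradient magnitude |∇z| = √(a² + b²) = √(0.20618 + 0.23395) = 0.66343.
True dip = arctan(0.66343) = 33.56°, dipping toward NW (azimuth ≈ 317°).

33.56°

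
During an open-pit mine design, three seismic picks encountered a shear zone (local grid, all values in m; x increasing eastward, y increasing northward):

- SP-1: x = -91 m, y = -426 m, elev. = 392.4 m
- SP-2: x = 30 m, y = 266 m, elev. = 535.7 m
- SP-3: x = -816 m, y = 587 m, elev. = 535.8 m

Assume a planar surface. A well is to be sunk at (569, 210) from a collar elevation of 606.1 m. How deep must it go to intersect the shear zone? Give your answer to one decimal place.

41.6 m

Let the plane be z = a·x + b·y + c.
SP-2−SP-1: 121a + 692b = 143.3;  SP-3−SP-1: −725a + 1013b = 143.4.
Solving gives a = 0.07357, b = 0.19422.
Then c = 392.4 − a·-91 − b·-426 = 481.83.
At (569, 210): z_contact = 41.86 + 40.79 + 481.83 = 564.48 m.
Depth below ground = 606.1 − 564.48 = 41.6 m.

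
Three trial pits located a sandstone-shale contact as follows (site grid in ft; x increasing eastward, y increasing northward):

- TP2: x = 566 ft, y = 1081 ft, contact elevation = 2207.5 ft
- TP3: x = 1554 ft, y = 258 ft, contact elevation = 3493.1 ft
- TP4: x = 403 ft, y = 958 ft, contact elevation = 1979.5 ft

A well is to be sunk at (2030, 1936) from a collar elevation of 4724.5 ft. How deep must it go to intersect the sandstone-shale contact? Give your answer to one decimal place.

484.5 ft

Let the plane be z = a·x + b·y + c.
TP3−TP2: 988a − 823b = 1285.6;  TP4−TP2: −163a − 123b = −228.
Solving gives a = 1.352402, b = 0.061450.
Then c = 2207.5 − a·566 − b·1081 = 1375.61.
At (2030, 1936): z_contact = 2745.38 + 118.97 + 1375.61 = 4239.96 ft.
Depth below ground = 4724.5 − 4239.96 = 484.5 ft.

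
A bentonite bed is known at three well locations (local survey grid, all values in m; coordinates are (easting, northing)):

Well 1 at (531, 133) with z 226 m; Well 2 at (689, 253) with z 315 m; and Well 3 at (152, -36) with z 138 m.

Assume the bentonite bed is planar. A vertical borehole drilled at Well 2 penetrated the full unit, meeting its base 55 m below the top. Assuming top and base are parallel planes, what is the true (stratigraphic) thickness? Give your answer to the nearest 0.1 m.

Two edge vectors: Well 1→Well 2 = (158, 120, 89), Well 1→Well 3 = (-379, -169, -88).
Normal n = (Well 1→Well 2) × (Well 1→Well 3) = (4481, -19827, 18778).
So ∂z/∂E = −n_x/n_z = −0.23863 and ∂z/∂N = −n_y/n_z = 1.05586.
|∇z| = √(a²+b²) = 1.08249, so dip δ = arctan(1.08249) = 47.27°.
True thickness = vertical thickness × cos δ = 55 × cos 47.27° = 37.3 m.

37.3 m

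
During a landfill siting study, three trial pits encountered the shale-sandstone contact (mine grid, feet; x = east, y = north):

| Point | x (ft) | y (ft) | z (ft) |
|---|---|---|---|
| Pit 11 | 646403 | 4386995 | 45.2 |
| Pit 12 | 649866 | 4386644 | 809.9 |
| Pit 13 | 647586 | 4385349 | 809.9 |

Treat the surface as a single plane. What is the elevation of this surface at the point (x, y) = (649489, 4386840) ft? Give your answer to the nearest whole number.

675 ft

Two edge vectors: Pit 11→Pit 12 = (3463, -351, 764.7), Pit 11→Pit 13 = (1183, -1646, 764.7).
Normal n = (Pit 11→Pit 12) × (Pit 11→Pit 13) = (990286.5, -1743516, -5284865).
So ∂z/∂x = −n_x/n_z = 0.18738161 and ∂z/∂y = −n_y/n_z = −0.32990739.
Intercept c from Pit 11: 45.2 − 121124.03 + 1447302.05 = 1326223.22.
At (649489, 4386840): z = 121702.3 − 1447250.9 + 1326223.22 = 674.6 ft.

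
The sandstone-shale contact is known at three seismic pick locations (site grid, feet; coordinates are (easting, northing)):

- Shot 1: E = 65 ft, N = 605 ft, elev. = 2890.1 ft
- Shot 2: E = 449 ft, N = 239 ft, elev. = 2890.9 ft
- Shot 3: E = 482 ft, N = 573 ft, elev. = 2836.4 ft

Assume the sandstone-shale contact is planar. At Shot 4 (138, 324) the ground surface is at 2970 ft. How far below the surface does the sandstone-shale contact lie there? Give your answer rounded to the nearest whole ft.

48 ft

Two edge vectors: Shot 1→Shot 2 = (384, -366, 0.8), Shot 1→Shot 3 = (417, -32, -53.7).
Normal n = (Shot 1→Shot 2) × (Shot 1→Shot 3) = (19679.8, 20954.4, 140334).
So ∂z/∂E = −n_x/n_z = −0.14024 and ∂z/∂N = −n_y/n_z = −0.14932.
Intercept c from Shot 1: 2890.1 + 9.12 + 90.34 = 2989.55.
At (138, 324): z_contact = −19.4 − 48.4 + 2989.55 = 2921.8 ft.
Depth below ground = 2970 − 2921.8 = 48 ft.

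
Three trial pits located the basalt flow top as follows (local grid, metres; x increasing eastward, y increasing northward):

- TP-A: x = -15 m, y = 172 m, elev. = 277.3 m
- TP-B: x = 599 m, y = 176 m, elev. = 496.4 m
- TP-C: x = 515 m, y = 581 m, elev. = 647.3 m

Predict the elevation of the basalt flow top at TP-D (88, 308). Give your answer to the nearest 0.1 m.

374.4 m

Let the plane be z = a·x + b·y + c.
TP-B−TP-A: 614a + 4b = 219.1;  TP-C−TP-A: 530a + 409b = 370.
Solving gives a = 0.35393, b = 0.44600.
Then c = 277.3 − a·-15 − b·172 = 205.90.
At (88, 308): z = 31.1 + 137.4 + 205.90 = 374.4 m.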